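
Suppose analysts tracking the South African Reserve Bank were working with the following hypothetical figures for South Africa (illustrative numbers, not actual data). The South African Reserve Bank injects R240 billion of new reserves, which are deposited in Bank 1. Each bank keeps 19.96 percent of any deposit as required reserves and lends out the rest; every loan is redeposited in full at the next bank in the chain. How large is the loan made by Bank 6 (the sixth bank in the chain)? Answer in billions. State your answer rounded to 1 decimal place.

R63.1 billion

Each bank lends a fraction (1 − rr) = 0.8004 of the deposit it receives, so Bank 6 receives 240·0.8004^5 and lends 240·0.8004^6 ≈ 63.1035 billion.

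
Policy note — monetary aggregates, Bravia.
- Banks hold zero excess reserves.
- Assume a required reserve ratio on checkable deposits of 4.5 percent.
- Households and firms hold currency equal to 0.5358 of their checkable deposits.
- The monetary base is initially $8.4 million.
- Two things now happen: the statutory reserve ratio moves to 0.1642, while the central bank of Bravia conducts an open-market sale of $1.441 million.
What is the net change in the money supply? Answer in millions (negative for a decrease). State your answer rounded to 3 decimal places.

-6.944 million

Before: m₁ = (1 + 0.5358) / (0.045 + 0.5358) ≈ 2.64428, MB₁ = 8.4, so M₁ = 2.64428 × 8.4 ≈ 22.212 million.
After: m₂ = (1 + 0.5358) / (0.1642 + 0.5358) = 2.19400, MB₂ = 8.4 − 1.441 = 6.959, so M₂ = 2.19400 × 6.959 ≈ 15.268 million.
ΔM = M₂ − M₁ = 15.268 − 22.212 = -6.944 million.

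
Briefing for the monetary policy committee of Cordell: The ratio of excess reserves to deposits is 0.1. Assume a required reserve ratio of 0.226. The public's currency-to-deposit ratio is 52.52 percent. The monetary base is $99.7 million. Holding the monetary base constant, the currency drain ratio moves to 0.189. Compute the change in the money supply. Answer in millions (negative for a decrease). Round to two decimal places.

Initially m₁ = (1 + 0.5252) / (0.226 + 0.1 + 0.5252) ≈ 1.79182, so M₁ = 1.79182 × 99.7 ≈ 178.6445 million.
After the change m₂ = (1 + 0.189) / (0.226 + 0.1 + 0.189) ≈ 2.30874, so M₂ = 2.30874 × 99.7 ≈ 230.1814 million.
ΔM = M₂ − M₁ = 230.1814 − 178.6445 = 51.5369 million.

$51.54 million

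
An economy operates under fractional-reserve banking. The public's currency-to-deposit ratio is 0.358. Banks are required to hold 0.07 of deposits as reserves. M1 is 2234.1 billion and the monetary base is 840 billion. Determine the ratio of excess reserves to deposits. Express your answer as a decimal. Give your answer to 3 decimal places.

0.083

Using m = M/MB = 2234.1/840 ≈ 2.659643. Since m = (1 + c)/(c + rr + e), the denominator satisfies c + rr + e = (1 + c)/m = (1 + 0.358) / 2.659643 ≈ 0.510595.
With c = 0.358 and rr = 0.07, the ratio of excess reserves to deposits is 0.510595 − 0.358 − 0.07 = 0.082595.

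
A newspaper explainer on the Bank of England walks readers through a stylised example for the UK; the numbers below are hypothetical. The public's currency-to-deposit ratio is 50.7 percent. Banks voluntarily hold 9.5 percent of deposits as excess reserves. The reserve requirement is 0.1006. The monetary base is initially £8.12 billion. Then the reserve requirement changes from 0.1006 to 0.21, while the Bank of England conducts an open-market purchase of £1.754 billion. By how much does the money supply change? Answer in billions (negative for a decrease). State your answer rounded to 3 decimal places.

£0.909 billion

Before: m₁ = (1 + 0.507) / (0.1006 + 0.095 + 0.507) ≈ 2.14489, MB₁ = 8.12, so M₁ = 2.14489 × 8.12 ≈ 17.4165 billion.
After: m₂ = (1 + 0.507) / (0.21 + 0.095 + 0.507) ≈ 1.85591, MB₂ = 8.12 + 1.754 = 9.874, so M₂ = 1.85591 × 9.874 ≈ 18.3253 billion.
ΔM = M₂ − M₁ = 18.3253 − 17.4165 = 0.9088 billion.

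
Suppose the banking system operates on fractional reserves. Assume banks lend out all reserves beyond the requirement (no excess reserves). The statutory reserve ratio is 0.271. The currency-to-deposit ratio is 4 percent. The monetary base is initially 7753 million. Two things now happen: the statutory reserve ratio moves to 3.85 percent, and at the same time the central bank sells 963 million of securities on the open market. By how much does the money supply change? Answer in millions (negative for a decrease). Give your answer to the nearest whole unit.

Before: m₁ = (1 + 0.04) / (0.271 + 0.04) ≈ 3.34405, MB₁ = 7753, so M₁ = 3.34405 × 7753 ≈ 25926.4196 million.
After: m₂ = (1 + 0.04) / (0.0385 + 0.04) ≈ 13.24841, MB₂ = 7753 − 963 = 6790, so M₂ = 13.24841 × 6790 = 89956.7039 million.
ΔM = M₂ − M₁ = 89956.7039 − 25926.4196 = 64030.2843 million.

64030 million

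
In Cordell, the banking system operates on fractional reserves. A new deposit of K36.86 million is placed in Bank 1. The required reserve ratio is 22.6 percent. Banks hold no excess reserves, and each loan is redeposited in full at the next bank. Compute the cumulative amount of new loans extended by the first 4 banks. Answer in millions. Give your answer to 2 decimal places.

Bank i lends (1 − rr)^i of the original deposit: Bank 1 lends 36.86·0.7740 ≈ 28.5296, Bank 2 lends 36.86·0.7740² ≈ 22.0819, and so on.
Summing a geometric series: total = 36.86·[0.7740·(1 − 0.7740^4) / (1 − 0.7740)] ≈ 80.9318 million.

K80.93 million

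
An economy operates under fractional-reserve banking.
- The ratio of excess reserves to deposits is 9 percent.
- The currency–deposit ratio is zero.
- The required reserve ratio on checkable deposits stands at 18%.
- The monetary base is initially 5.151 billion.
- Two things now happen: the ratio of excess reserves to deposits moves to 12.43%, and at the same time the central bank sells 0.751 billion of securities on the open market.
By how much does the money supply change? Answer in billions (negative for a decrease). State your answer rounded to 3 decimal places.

-4.618 billion

Before: m₁ = 1 / (0.18 + 0.09) ≈ 3.70370, MB₁ = 5.151, so M₁ = 3.70370 × 5.151 ≈ 19.0778 billion.
After: m₂ = 1 / (0.18 + 0.1243) ≈ 3.28623, MB₂ = 5.151 − 0.751 = 4.4, so M₂ = 3.28623 × 4.4 ≈ 14.4594 billion.
ΔM = M₂ − M₁ = 14.4594 − 19.0778 = -4.6184 billion.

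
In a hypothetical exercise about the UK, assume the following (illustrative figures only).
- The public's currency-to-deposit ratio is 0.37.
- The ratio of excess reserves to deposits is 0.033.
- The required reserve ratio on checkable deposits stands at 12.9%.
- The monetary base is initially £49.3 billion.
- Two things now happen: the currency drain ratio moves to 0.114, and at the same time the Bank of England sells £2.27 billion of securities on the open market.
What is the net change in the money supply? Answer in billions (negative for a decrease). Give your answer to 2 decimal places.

£62.87 billion

Before: m₁ = (1 + 0.37) / (0.129 + 0.033 + 0.37) ≈ 2.57519, MB₁ = 49.3, so M₁ = 2.57519 × 49.3 ≈ 126.9569 billion.
After: m₂ = (1 + 0.114) / (0.129 + 0.033 + 0.114) ≈ 4.03623, MB₂ = 49.3 − 2.27 = 47.03, so M₂ = 4.03623 × 47.03 ≈ 189.8239 billion.
ΔM = M₂ − M₁ = 189.8239 − 126.9569 = 62.867 billion.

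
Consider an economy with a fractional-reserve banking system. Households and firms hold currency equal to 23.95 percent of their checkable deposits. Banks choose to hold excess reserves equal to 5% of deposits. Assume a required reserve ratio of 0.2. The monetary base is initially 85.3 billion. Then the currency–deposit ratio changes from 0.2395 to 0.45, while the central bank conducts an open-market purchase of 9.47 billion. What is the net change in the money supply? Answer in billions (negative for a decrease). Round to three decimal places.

Before: m₁ = (1 + 0.2395) / (0.2 + 0.05 + 0.2395) ≈ 2.532176, MB₁ = 85.3, so M₁ = 2.532176 × 85.3 ≈ 215.9946 billion.
After: m₂ = (1 + 0.45) / (0.2 + 0.05 + 0.45) ≈ 2.071429, MB₂ = 85.3 + 9.47 = 94.77, so M₂ = 2.071429 × 94.77 ≈ 196.3093 billion.
ΔM = M₂ − M₁ = 196.3093 − 215.9946 = -19.6853 billion.

-19.685 billion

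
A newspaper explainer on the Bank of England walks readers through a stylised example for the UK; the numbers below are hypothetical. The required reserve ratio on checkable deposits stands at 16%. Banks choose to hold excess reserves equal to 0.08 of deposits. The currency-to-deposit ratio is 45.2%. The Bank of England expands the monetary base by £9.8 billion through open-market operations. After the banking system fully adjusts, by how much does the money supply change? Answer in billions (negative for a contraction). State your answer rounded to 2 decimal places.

£20.56 billion

The money multiplier is m = (1 + c) / (rr + e + c) = (1 + 0.452) / (0.16 + 0.08 + 0.452) ≈ 2.0983.
The purchase adds 9.8 billion of base, so ΔM = m × ΔMB = 2.0983 × (+9.8) ≈ 20.5633 billion.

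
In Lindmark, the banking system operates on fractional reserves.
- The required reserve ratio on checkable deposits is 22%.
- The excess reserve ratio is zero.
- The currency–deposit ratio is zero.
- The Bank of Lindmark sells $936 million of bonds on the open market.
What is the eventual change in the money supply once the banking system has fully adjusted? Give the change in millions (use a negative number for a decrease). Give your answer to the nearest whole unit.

-4255 million

The simple money multiplier is m = 1/rr = 1/0.22 ≈ 4.5455.
An open-market sale reduces the monetary base by 936 million, so ΔM = m × ΔMB = 4.5455 × (−936) = -4254.588 million.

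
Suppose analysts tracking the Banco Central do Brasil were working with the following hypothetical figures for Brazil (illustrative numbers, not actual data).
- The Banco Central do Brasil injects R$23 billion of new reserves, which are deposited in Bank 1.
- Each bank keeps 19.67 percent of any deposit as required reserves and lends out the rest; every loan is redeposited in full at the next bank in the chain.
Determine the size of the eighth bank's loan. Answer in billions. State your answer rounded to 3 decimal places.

Each bank lends a fraction (1 − rr) = 0.8033 of the deposit it receives, so Bank 8 receives 23·0.8033^7 and lends 23·0.8033^8 ≈ 3.9880 billion.

R$3.988 billion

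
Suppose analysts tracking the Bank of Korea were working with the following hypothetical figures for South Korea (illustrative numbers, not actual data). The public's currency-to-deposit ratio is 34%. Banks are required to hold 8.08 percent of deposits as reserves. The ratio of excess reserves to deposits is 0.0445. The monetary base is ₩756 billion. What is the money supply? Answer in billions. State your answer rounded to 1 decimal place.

The money multiplier is m = (1 + c) / (rr + e + c) = (1 + 0.34) / (0.0808 + 0.0445 + 0.34) ≈ 2.87986.
So M = m × MB = 2.87986 × 756 ≈ 2177.1742 billion.

₩2177.2 billion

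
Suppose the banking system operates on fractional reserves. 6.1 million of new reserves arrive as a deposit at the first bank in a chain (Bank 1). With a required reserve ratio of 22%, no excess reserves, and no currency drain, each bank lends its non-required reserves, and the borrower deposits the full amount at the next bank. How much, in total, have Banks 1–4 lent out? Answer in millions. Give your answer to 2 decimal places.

Bank i lends (1 − rr)^i of the original deposit: Bank 1 lends 6.1·0.7800 = 4.7580, Bank 2 lends 6.1·0.7800² ≈ 3.7112, and so on.
Summing a geometric series: total = 6.1·[0.7800·(1 − 0.7800^4) / (1 − 0.7800)] ≈ 13.6219 million.

13.62 million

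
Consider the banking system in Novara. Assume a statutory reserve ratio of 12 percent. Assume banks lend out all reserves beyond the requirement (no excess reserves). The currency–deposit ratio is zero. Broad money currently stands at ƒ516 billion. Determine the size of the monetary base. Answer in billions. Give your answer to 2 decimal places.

ƒ61.92 billion

With no currency drain and no excess reserves, the money multiplier is m = 1/rr = 1/0.12 ≈ 8.333333.
The monetary base is MB = M / m = 516 / 8.333333 ≈ 61.92 billion.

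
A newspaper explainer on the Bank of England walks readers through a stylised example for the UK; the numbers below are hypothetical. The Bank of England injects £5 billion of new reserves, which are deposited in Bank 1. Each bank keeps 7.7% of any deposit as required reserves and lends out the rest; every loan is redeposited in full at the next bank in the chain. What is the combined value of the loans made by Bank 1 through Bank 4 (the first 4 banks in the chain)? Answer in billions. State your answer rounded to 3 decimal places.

Bank i lends (1 − rr)^i of the original deposit: Bank 1 lends 5·0.9230 = 4.6150, Bank 2 lends 5·0.9230² ≈ 4.2596, and so on.
Summing a geometric series: total = 5·[0.9230·(1 − 0.9230^4) / (1 − 0.9230)] ≈ 16.4352 billion.

£16.435 billion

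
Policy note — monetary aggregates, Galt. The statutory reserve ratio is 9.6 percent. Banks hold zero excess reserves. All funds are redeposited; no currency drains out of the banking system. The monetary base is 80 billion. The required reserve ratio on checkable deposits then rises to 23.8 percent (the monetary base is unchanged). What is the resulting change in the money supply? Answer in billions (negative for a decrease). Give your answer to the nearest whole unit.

-497 billion

Initially m₁ = 1 / (0.096) ≈ 10.4167, so M₁ = 10.4167 × 80 = 833.336 billion.
After the change m₂ = 1 / (0.238) ≈ 4.2017, so M₂ = 4.2017 × 80 = 336.136 billion.
ΔM = M₂ − M₁ = 336.136 − 833.336 = -497.2 billion.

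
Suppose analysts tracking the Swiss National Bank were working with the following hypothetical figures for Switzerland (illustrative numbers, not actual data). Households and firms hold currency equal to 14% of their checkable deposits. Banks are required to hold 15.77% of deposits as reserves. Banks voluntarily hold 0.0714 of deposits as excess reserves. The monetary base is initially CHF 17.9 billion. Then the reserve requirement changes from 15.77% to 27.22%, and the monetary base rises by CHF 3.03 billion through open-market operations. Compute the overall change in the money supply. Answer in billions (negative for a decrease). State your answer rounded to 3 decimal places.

-5.947 billion

Before: m₁ = (1 + 0.14) / (0.1577 + 0.0714 + 0.14) ≈ 3.088594, MB₁ = 17.9, so M₁ = 3.088594 × 17.9 ≈ 55.2858 billion.
After: m₂ = (1 + 0.14) / (0.2722 + 0.0714 + 0.14) ≈ 2.357320, MB₂ = 17.9 + 3.03 = 20.93, so M₂ = 2.357320 × 20.93 ≈ 49.3387 billion.
ΔM = M₂ − M₁ = 49.3387 − 55.2858 = -5.9471 billion.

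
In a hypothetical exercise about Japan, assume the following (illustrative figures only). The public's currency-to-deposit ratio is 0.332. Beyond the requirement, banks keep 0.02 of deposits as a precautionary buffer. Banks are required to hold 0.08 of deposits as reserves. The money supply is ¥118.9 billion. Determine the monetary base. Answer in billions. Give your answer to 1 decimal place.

The money multiplier is m = (1 + c) / (rr + e + c) = (1 + 0.332) / (0.08 + 0.02 + 0.332) ≈ 3.08333.
MB = M / m = 118.9 / 3.08333 ≈ 38.5622 billion.

¥38.6 billion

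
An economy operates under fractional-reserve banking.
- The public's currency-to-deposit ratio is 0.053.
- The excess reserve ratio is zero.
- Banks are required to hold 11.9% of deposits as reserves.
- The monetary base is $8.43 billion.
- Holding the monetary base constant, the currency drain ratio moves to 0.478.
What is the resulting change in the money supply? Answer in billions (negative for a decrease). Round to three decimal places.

-30.739 billion

Initially m₁ = (1 + 0.053) / (0.119 + 0.053) ≈ 6.12209, so M₁ = 6.12209 × 8.43 ≈ 51.6092 billion.
After the change m₂ = (1 + 0.478) / (0.119 + 0.478) ≈ 2.47571, so M₂ = 2.47571 × 8.43 ≈ 20.8702 billion.
ΔM = M₂ − M₁ = 20.8702 − 51.6092 = -30.739 billion.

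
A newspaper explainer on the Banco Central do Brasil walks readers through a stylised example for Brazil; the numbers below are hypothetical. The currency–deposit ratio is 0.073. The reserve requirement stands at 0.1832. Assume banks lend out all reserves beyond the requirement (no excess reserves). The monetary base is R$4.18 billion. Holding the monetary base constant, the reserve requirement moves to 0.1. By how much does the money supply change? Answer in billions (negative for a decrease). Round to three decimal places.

R$8.419 billion

Initially m₁ = (1 + 0.073) / (0.1832 + 0.073) ≈ 4.18813, so M₁ = 4.18813 × 4.18 ≈ 17.5064 billion.
After the change m₂ = (1 + 0.073) / (0.1 + 0.073) ≈ 6.20231, so M₂ = 6.20231 × 4.18 ≈ 25.9257 billion.
ΔM = M₂ − M₁ = 25.9257 − 17.5064 = 8.4193 billion.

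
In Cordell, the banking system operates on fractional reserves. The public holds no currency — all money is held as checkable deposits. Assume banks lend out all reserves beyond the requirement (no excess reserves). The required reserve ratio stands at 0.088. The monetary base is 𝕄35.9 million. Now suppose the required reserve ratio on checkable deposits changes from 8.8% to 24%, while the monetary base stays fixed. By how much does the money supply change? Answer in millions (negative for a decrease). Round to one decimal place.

-258.4 million

Initially m₁ = 1 / (0.088) ≈ 11.3636, so M₁ = 11.3636 × 35.9 ≈ 407.9532 million.
After the change m₂ = 1 / (0.24) ≈ 4.1667, so M₂ = 4.1667 × 35.9 ≈ 149.5845 million.
ΔM = M₂ − M₁ = 149.5845 − 407.9532 = -258.3687 million.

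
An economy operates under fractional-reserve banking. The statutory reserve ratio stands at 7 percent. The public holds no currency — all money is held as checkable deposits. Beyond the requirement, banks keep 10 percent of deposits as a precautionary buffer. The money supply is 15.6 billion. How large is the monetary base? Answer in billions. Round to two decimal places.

2.65 billion

The money multiplier is m = 1 / (rr + e) = 1 / (0.07 + 0.1) ≈ 5.88235.
MB = M / m = 15.6 / 5.88235 ≈ 2.652 billion.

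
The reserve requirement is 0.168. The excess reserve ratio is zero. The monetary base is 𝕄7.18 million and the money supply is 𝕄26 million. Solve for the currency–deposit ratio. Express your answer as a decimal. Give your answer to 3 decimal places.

Using m = M/MB = 26/7.18 ≈ 3.621170. From m = (1 + c)/(c + rr + e), rearranging gives 1 + c = m·(c + rr + e), so c·(1 − m) = m·(rr + e) − 1.
Hence c = [m·(rr + e) − 1]/(1 − m) = [3.621170 × (0.168 + 0) − 1] / (1 − 3.621170) ≈ 0.149416.

0.149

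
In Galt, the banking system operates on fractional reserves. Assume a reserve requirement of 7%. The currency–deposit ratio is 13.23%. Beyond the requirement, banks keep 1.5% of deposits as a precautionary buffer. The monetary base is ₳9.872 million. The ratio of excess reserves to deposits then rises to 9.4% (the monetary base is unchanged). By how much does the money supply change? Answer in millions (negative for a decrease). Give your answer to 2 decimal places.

Initially m₁ = (1 + 0.1323) / (0.07 + 0.015 + 0.1323) ≈ 5.2108, so M₁ = 5.2108 × 9.872 ≈ 51.441 million.
After the change m₂ = (1 + 0.1323) / (0.07 + 0.094 + 0.1323) ≈ 3.8215, so M₂ = 3.8215 × 9.872 ≈ 37.7258 million.
ΔM = M₂ − M₁ = 37.7258 − 51.441 = -13.7152 million.

-13.72 million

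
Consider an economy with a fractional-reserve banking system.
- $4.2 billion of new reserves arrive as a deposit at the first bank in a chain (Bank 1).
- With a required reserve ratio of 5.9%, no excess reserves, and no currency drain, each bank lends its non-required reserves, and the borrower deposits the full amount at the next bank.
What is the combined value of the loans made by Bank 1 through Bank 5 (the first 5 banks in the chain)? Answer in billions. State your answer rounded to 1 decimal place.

Bank i lends (1 − rr)^i of the original deposit: Bank 1 lends 4.2·0.9410 = 3.9522, Bank 2 lends 4.2·0.9410² ≈ 3.7190, and so on.
Summing a geometric series: total = 4.2·[0.9410·(1 − 0.9410^5) / (1 − 0.9410)] ≈ 17.5628 billion.

$17.6 billion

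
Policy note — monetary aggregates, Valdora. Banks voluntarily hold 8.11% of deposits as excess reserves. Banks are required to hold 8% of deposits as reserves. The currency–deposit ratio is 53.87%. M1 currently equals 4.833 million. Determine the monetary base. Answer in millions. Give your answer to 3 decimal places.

The money multiplier is m = (1 + c) / (rr + e + c) = (1 + 0.5387) / (0.08 + 0.0811 + 0.5387) ≈ 2.19877.
MB = M / m = 4.833 / 2.19877 ≈ 2.198 million.

2.198 million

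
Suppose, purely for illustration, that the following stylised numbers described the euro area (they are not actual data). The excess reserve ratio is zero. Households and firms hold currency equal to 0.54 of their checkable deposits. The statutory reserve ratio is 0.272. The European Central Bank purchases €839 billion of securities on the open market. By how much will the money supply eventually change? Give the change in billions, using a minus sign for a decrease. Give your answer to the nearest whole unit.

€1591 billion

The money multiplier is m = (1 + c) / (rr + c) = (1 + 0.54) / (0.272 + 0.54) ≈ 1.8966.
The purchase adds 839 billion of base, so ΔM = m × ΔMB = 1.8966 × (+839) = 1591.2474 billion.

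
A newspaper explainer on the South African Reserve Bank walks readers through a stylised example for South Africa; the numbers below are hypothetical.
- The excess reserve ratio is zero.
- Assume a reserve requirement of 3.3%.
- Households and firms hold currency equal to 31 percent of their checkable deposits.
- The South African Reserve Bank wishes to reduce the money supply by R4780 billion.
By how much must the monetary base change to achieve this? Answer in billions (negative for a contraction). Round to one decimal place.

-1251.6 billion

The money multiplier is m = (1 + c) / (rr + c) = (1 + 0.31) / (0.033 + 0.31) ≈ 3.819242.
ΔMB = ΔM / m = (−4780) / 3.819242 ≈ -1251.5572 billion.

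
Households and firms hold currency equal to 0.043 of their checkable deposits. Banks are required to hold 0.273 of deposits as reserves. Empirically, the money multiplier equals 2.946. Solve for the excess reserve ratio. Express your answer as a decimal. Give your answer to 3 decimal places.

0.038

Using m = 2.946. Since m = (1 + c)/(c + rr + e), the denominator satisfies c + rr + e = (1 + c)/m = (1 + 0.043) / 2.946 ≈ 0.354039.
With c = 0.043 and rr = 0.273, the excess reserve ratio is 0.354039 − 0.043 − 0.273 = 0.038039.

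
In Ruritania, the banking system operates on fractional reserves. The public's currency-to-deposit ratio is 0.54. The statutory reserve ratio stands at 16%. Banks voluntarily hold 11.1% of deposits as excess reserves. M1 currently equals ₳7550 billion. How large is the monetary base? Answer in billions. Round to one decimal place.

The money multiplier is m = (1 + c) / (rr + e + c) = (1 + 0.54) / (0.16 + 0.111 + 0.54) ≈ 1.898890.
MB = M / m = 7550 / 1.898890 ≈ 3976.007 billion.

₳3976.0 billion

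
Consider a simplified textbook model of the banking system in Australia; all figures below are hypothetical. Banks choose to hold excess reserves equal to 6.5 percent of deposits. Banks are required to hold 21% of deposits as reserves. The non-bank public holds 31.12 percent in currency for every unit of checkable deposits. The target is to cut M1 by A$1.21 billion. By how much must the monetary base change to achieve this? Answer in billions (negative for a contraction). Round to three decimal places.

The money multiplier is m = (1 + c) / (rr + e + c) = (1 + 0.3112) / (0.21 + 0.065 + 0.3112) ≈ 2.23678.
ΔMB = ΔM / m = (−1.21) / 2.23678 ≈ -0.541 billion.

-0.541 billion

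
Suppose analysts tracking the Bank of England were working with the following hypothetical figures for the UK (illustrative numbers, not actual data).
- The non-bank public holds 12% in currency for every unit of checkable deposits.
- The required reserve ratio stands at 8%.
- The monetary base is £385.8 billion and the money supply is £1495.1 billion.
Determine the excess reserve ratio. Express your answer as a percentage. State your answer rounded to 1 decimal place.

8.9%

Using m = M/MB = 1495.1/385.8 ≈ 3.875324. Since m = (1 + c)/(c + rr + e), the denominator satisfies c + rr + e = (1 + c)/m = (1 + 0.12) / 3.875324 ≈ 0.289008.
With c = 0.12 and rr = 0.08, the excess reserve ratio is 0.289008 − 0.12 − 0.08 = 0.089008.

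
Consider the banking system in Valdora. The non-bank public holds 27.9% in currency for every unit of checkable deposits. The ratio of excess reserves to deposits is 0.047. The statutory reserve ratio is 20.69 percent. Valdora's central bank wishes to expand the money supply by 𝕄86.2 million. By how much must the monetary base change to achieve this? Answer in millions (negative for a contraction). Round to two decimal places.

The money multiplier is m = (1 + c) / (rr + e + c) = (1 + 0.279) / (0.2069 + 0.047 + 0.279) ≈ 2.40008.
ΔMB = ΔM / m = (+86.2) / 2.40008 ≈ 35.9155 million.

𝕄35.92 million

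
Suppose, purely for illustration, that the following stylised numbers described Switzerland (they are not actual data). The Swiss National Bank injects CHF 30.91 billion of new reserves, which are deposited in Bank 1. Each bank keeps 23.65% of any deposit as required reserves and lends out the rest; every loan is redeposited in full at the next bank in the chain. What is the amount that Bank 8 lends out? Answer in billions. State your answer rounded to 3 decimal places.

Each bank lends a fraction (1 − rr) = 0.7635 of the deposit it receives, so Bank 8 receives 30.91·0.7635^7 and lends 30.91·0.7635^8 ≈ 3.5692 billion.

CHF 3.569 billion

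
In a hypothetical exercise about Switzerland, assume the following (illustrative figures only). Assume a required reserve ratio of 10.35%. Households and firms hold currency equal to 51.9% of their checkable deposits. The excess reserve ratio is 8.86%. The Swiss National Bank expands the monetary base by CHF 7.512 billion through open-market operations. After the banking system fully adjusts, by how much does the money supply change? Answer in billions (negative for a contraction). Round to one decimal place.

CHF 16.0 billion

The money multiplier is m = (1 + c) / (rr + e + c) = (1 + 0.519) / (0.1035 + 0.0886 + 0.519) ≈ 2.1361.
The purchase adds 7.512 billion of base, so ΔM = m × ΔMB = 2.1361 × (+7.512) ≈ 16.0464 billion.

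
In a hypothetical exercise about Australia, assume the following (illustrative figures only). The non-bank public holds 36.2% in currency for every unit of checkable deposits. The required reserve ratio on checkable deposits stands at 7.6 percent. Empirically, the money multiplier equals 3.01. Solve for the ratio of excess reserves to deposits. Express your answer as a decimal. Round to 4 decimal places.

Using m = 3.01. Since m = (1 + c)/(c + rr + e), the denominator satisfies c + rr + e = (1 + c)/m = (1 + 0.362) / 3.01 ≈ 0.452492.
With c = 0.362 and rr = 0.076, the ratio of excess reserves to deposits is 0.452492 − 0.362 − 0.076 = 0.014492.

0.0145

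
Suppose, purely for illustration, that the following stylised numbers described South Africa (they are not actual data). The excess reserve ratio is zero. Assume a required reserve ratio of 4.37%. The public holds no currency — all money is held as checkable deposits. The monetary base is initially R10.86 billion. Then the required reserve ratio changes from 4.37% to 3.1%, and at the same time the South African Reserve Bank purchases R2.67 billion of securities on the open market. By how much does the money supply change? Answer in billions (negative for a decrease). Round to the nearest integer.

Before: m₁ = 1 / (0.0437) ≈ 22.8833, MB₁ = 10.86, so M₁ = 22.8833 × 10.86 ≈ 248.5126 billion.
After: m₂ = 1 / (0.031) ≈ 32.2581, MB₂ = 10.86 + 2.67 = 13.53, so M₂ = 32.2581 × 13.53 ≈ 436.4521 billion.
ΔM = M₂ − M₁ = 436.4521 − 248.5126 = 187.9395 billion.

R188 billion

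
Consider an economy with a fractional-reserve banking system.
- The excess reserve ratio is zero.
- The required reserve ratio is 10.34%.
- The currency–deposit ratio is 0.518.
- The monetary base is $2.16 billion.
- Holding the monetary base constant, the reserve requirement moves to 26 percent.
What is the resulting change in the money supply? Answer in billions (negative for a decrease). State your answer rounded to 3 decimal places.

-1.062 billion

Initially m₁ = (1 + 0.518) / (0.1034 + 0.518) ≈ 2.44287, so M₁ = 2.44287 × 2.16 ≈ 5.2766 billion.
After the change m₂ = (1 + 0.518) / (0.26 + 0.518) ≈ 1.95116, so M₂ = 1.95116 × 2.16 ≈ 4.2145 billion.
ΔM = M₂ − M₁ = 4.2145 − 5.2766 = -1.0621 billion.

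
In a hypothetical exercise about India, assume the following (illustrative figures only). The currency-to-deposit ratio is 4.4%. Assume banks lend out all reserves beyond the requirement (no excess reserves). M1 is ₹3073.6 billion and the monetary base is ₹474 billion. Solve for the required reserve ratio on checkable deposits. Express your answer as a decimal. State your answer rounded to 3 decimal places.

Using m = M/MB = 3073.6/474 ≈ 6.484388. Since m = (1 + c)/(c + rr + e), the denominator satisfies c + rr + e = (1 + c)/m = (1 + 0.044) / 6.484388 ≈ 0.161002.
With c = 0.044 and e = 0, the required reserve ratio on checkable deposits is 0.161002 − 0.044 − 0 = 0.117002.

0.117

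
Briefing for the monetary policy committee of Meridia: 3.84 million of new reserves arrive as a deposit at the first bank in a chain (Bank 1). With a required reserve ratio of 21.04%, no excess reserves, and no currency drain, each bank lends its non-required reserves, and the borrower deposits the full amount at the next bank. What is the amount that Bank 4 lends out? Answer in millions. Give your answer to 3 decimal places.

1.493 million

Each bank lends a fraction (1 − rr) = 0.7896 of the deposit it receives, so Bank 4 receives 3.84·0.7896^3 and lends 3.84·0.7896^4 ≈ 1.4927 million.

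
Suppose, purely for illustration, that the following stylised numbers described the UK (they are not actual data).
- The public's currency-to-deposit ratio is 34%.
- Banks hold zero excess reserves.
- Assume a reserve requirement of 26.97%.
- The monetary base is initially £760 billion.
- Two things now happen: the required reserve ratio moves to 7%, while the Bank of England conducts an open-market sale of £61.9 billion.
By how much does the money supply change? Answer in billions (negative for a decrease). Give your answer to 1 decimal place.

Before: m₁ = (1 + 0.34) / (0.2697 + 0.34) ≈ 2.19780, MB₁ = 760, so M₁ = 2.19780 × 760 = 1670.328 billion.
After: m₂ = (1 + 0.34) / (0.07 + 0.34) ≈ 3.26829, MB₂ = 760 − 61.9 = 698.1, so M₂ = 3.26829 × 698.1 ≈ 2281.5932 billion.
ΔM = M₂ − M₁ = 2281.5932 − 1670.328 = 611.2652 billion.

£611.3 billion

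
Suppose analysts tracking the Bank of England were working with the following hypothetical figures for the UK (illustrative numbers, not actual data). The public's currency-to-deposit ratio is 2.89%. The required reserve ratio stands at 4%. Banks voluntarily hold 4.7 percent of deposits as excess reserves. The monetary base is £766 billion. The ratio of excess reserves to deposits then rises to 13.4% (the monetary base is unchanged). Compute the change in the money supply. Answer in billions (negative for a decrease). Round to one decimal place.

-2915.8 billion

Initially m₁ = (1 + 0.0289) / (0.04 + 0.047 + 0.0289) ≈ 8.87748, so M₁ = 8.87748 × 766 ≈ 6800.1497 billion.
After the change m₂ = (1 + 0.0289) / (0.04 + 0.134 + 0.0289) ≈ 5.07097, so M₂ = 5.07097 × 766 ≈ 3884.363 billion.
ΔM = M₂ − M₁ = 3884.363 − 6800.1497 = -2915.7867 billion.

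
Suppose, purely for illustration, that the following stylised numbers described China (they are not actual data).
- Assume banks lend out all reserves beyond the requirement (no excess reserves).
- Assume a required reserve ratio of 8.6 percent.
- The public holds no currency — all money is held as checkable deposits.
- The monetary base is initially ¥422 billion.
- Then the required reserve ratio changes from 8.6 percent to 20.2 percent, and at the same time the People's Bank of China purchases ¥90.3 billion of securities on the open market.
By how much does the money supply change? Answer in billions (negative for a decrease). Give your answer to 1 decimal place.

-2370.8 billion

Before: m₁ = 1 / (0.086) ≈ 11.62791, MB₁ = 422, so M₁ = 11.62791 × 422 ≈ 4906.978 billion.
After: m₂ = 1 / (0.202) ≈ 4.95050, MB₂ = 422 + 90.3 = 512.3, so M₂ = 4.95050 × 512.3 ≈ 2536.1411 billion.
ΔM = M₂ − M₁ = 2536.1411 − 4906.978 = -2370.8369 billion.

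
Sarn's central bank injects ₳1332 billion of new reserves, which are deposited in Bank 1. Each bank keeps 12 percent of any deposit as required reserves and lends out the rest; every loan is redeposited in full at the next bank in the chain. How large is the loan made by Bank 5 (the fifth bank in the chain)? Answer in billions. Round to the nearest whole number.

Each bank lends a fraction (1 − rr) = 0.8800 of the deposit it receives, so Bank 5 receives 1332·0.8800^4 and lends 1332·0.8800^5 ≈ 702.9389 billion.

₳703 billion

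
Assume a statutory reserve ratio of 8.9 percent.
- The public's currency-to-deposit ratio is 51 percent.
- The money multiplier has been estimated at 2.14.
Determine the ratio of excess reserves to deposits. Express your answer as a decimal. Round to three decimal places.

Using m = 2.14. Since m = (1 + c)/(c + rr + e), the denominator satisfies c + rr + e = (1 + c)/m = (1 + 0.51) / 2.14 ≈ 0.705607.
With c = 0.51 and rr = 0.089, the ratio of excess reserves to deposits is 0.705607 − 0.51 − 0.089 = 0.106607.

0.107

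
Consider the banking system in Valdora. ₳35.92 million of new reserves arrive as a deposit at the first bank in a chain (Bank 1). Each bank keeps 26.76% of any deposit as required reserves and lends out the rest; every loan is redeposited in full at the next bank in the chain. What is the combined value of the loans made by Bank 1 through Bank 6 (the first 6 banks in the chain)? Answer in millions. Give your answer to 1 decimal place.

₳83.1 million

Bank i lends (1 − rr)^i of the original deposit: Bank 1 lends 35.92·0.7324 ≈ 26.3078, Bank 2 lends 35.92·0.7324² ≈ 19.2678, and so on.
Summing a geometric series: total = 35.92·[0.7324·(1 − 0.7324^6) / (1 − 0.7324)] ≈ 83.1366 million.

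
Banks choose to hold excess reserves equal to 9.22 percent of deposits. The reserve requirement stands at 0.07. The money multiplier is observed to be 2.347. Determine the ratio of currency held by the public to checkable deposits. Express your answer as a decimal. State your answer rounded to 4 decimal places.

Using m = 2.347. From m = (1 + c)/(c + rr + e), rearranging gives 1 + c = m·(c + rr + e), so c·(1 − m) = m·(rr + e) − 1.
Hence c = [m·(rr + e) − 1]/(1 − m) = [2.347 × (0.07 + 0.0922) − 1] / (1 − 2.347) ≈ 0.459775.

0.4598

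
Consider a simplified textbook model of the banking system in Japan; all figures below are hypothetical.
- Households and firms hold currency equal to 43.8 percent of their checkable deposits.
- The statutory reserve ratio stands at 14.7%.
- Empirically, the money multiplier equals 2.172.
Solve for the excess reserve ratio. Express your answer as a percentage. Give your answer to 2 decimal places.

7.71%

Using m = 2.172. Since m = (1 + c)/(c + rr + e), the denominator satisfies c + rr + e = (1 + c)/m = (1 + 0.438) / 2.172 ≈ 0.662063.
With c = 0.438 and rr = 0.147, the excess reserve ratio is 0.662063 − 0.438 − 0.147 = 0.077063.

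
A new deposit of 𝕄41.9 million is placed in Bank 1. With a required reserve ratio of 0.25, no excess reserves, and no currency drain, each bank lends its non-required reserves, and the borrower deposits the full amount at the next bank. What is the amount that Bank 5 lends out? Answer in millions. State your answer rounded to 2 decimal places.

Each bank lends a fraction (1 − rr) = 0.7500 of the deposit it receives, so Bank 5 receives 41.9·0.7500^4 and lends 41.9·0.7500^5 ≈ 9.9431 million.

𝕄9.94 million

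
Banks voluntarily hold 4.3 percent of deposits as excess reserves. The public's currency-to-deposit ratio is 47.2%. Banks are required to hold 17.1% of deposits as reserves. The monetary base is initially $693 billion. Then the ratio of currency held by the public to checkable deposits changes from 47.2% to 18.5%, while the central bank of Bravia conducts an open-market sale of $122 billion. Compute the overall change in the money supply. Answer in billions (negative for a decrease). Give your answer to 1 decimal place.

Before: m₁ = (1 + 0.472) / (0.171 + 0.043 + 0.472) ≈ 2.14577, MB₁ = 693, so M₁ = 2.14577 × 693 ≈ 1487.0186 billion.
After: m₂ = (1 + 0.185) / (0.171 + 0.043 + 0.185) ≈ 2.96992, MB₂ = 693 − 122 = 571, so M₂ = 2.96992 × 571 ≈ 1695.8243 billion.
ΔM = M₂ − M₁ = 1695.8243 − 1487.0186 = 208.8057 billion.

$208.8 billion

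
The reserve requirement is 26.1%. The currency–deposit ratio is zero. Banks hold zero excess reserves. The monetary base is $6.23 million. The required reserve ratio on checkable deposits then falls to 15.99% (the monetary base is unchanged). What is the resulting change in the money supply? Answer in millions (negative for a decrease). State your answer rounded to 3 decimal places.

Initially m₁ = 1 / (0.261) ≈ 3.83142, so M₁ = 3.83142 × 6.23 ≈ 23.8697 million.
After the change m₂ = 1 / (0.1599) ≈ 6.25391, so M₂ = 6.25391 × 6.23 ≈ 38.9619 million.
ΔM = M₂ − M₁ = 38.9619 − 23.8697 = 15.0922 million.

$15.092 million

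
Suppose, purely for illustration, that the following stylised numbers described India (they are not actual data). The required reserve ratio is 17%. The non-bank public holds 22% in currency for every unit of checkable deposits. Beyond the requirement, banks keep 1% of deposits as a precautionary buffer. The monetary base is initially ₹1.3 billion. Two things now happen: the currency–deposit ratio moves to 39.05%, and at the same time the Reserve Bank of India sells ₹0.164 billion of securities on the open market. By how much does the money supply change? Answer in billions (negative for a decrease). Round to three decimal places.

-1.196 billion

Before: m₁ = (1 + 0.22) / (0.17 + 0.01 + 0.22) = 3.05, MB₁ = 1.3, so M₁ = 3.05 × 1.3 = 3.965 billion.
After: m₂ = (1 + 0.3905) / (0.17 + 0.01 + 0.3905) ≈ 2.43734, MB₂ = 1.3 − 0.164 = 1.136, so M₂ = 2.43734 × 1.136 ≈ 2.7688 billion.
ΔM = M₂ − M₁ = 2.7688 − 3.965 = -1.1962 billion.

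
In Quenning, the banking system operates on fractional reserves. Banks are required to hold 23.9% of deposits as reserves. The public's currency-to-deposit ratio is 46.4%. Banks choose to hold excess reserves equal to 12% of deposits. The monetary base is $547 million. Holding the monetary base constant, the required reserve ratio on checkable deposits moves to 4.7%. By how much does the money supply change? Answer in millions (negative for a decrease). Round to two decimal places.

$296.07 million

Initially m₁ = (1 + 0.464) / (0.239 + 0.12 + 0.464) ≈ 1.778858, so M₁ = 1.778858 × 547 ≈ 973.0353 million.
After the change m₂ = (1 + 0.464) / (0.047 + 0.12 + 0.464) ≈ 2.320127, so M₂ = 2.320127 × 547 ≈ 1269.1095 million.
ΔM = M₂ − M₁ = 1269.1095 − 973.0353 = 296.0742 million.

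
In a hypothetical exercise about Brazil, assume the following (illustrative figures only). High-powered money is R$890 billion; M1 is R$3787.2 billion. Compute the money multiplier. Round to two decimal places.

4.26

The money multiplier is m = M / MB = 3787.2 / 890 ≈ 4.25528.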